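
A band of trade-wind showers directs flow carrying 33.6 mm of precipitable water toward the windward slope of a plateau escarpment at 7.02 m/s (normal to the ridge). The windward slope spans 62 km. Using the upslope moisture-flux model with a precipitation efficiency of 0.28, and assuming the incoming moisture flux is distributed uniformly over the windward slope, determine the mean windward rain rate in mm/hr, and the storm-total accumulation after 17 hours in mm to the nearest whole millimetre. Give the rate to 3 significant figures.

R ≈ 3.83 mm/hr; total ≈ 65 mm

Incoming column moisture flux per unit ridge length: F = V × PW = 7.02 × 33.6 = 235.872 mm·m/s.
Spread over the 62 km slope with efficiency ε = 0.28: R = ε·F/W = 0.28 × 235.872 / 62000 m = 1.065e-03 mm/s.
R = 1.065e-03 × 3600 = 3.83 mm/hr.
Over 17 h: total = 3.83 × 17 = 65.11 ≈ 65 mm.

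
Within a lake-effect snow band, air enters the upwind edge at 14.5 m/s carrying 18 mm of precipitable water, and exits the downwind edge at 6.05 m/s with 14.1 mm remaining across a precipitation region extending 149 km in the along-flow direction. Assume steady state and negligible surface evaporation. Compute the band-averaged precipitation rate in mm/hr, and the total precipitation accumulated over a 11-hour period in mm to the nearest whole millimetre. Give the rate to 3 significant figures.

Column moisture flux per unit crosswind length is F = V × PW.
Inflow: F_in = 14.5 × 18 = 261 mm·m/s
Outflow: F_out = 6.05 × 14.1 = 85.305 mm·m/s
Steady-state rate R = (F_in − F_out)/L = (261 − 85.305) / 149000 m = 1.179e-03 mm/s.
R = 1.179e-03 × 3600 = 4.24 mm/hr.
Over 11 h: total = 4.24 × 11 = 46.64 ≈ 47 mm.

R ≈ 4.24 mm/hr; total ≈ 47 mm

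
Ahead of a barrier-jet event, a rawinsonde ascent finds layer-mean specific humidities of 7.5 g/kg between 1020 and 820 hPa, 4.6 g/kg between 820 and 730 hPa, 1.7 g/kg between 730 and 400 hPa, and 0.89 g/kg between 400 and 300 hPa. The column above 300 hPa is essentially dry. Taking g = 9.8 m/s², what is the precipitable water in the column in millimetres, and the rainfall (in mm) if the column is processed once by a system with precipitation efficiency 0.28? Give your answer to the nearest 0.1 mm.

Precipitable water is the column-integrated vapour mass per unit area: PW = (1/g) Σ q̄ Δp, with q in kg/kg and Δp in Pa (1 kg/m² of water = 1 mm).
Layer 1020–820 hPa: Δp = 200 hPa = 20000 Pa, q̄ = 0.0075 kg/kg → 0.0075 × 20000 / 9.8 = 15.31 mm
Layer 820–730 hPa: Δp = 90 hPa = 9000 Pa, q̄ = 0.0046 kg/kg → 0.0046 × 9000 / 9.8 = 4.22 mm
Layer 730–400 hPa: Δp = 330 hPa = 33000 Pa, q̄ = 0.0017 kg/kg → 0.0017 × 33000 / 9.8 = 5.72 mm
Layer 400–300 hPa: Δp = 100 hPa = 10000 Pa, q̄ = 0.00089 kg/kg → 0.00089 × 10000 / 9.8 = 0.91 mm
PW = 15.31 + 4.22 + 5.72 + 0.91 = 26.16 ≈ 26.2 mm.
Rainfall = ε × PW = 0.28 × 26.2 = 7.3 mm.

PW ≈ 26.2 mm; rainfall ≈ 7.3 mm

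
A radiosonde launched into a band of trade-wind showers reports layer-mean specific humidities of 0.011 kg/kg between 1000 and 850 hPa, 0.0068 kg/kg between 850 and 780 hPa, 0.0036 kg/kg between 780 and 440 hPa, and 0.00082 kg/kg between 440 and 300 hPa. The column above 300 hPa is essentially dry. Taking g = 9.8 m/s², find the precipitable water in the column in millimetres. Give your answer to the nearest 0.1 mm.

Precipitable water is the column-integrated vapour mass per unit area: PW = (1/g) Σ q̄ Δp, with q in kg/kg and Δp in Pa (1 kg/m² of water = 1 mm).
Layer 1000–850 hPa: Δp = 150 hPa = 15000 Pa, q̄ = 0.011 kg/kg → 0.011 × 15000 / 9.8 = 16.84 mm
Layer 850–780 hPa: Δp = 70 hPa = 7000 Pa, q̄ = 0.0068 kg/kg → 0.0068 × 7000 / 9.8 = 4.86 mm
Layer 780–440 hPa: Δp = 340 hPa = 34000 Pa, q̄ = 0.0036 kg/kg → 0.0036 × 34000 / 9.8 = 12.49 mm
Layer 440–300 hPa: Δp = 140 hPa = 14000 Pa, q̄ = 0.00082 kg/kg → 0.00082 × 14000 / 9.8 = 1.17 mm
PW = 16.84 + 4.86 + 12.49 + 1.17 = 35.36 ≈ 35.4 mm.

PW ≈ 35.4 mm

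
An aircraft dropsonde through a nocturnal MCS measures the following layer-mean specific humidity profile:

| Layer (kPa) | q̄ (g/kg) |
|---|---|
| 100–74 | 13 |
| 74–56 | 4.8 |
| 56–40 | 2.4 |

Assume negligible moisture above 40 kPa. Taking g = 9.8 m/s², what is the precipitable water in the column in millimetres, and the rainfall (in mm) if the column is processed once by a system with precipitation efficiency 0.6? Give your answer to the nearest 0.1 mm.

PW ≈ 47.2 mm; rainfall ≈ 28.3 mm

Precipitable water is the column-integrated vapour mass per unit area: PW = (1/g) Σ q̄ Δp, with q in kg/kg and Δp in Pa (1 kg/m² of water = 1 mm).
Layer 100–74 kPa: Δp = 260 hPa = 26000 Pa, q̄ = 0.013 kg/kg → 0.013 × 26000 / 9.8 = 34.49 mm
Layer 74–56 kPa: Δp = 180 hPa = 18000 Pa, q̄ = 0.0048 kg/kg → 0.0048 × 18000 / 9.8 = 8.82 mm
Layer 56–40 kPa: Δp = 160 hPa = 16000 Pa, q̄ = 0.0024 kg/kg → 0.0024 × 16000 / 9.8 = 3.92 mm
PW = 34.49 + 8.82 + 3.92 = 47.23 ≈ 47.2 mm.
Rainfall = ε × PW = 0.6 × 47.2 = 28.3 mm.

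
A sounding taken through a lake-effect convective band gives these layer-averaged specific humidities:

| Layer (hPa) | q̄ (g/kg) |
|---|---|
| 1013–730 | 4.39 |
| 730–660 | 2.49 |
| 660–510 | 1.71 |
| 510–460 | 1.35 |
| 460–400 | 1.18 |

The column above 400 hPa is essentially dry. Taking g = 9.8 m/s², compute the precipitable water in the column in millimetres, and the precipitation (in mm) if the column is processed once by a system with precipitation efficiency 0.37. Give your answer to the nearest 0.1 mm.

PW ≈ 18.5 mm; precipitation ≈ 6.8 mm

Precipitable water is the column-integrated vapour mass per unit area: PW = (1/g) Σ q̄ Δp, with q in kg/kg and Δp in Pa (1 kg/m² of water = 1 mm).
Layer 1013–730 hPa: Δp = 283 hPa = 28300 Pa, q̄ = 0.00439 kg/kg → 0.00439 × 28300 / 9.8 = 12.68 mm
Layer 730–660 hPa: Δp = 70 hPa = 7000 Pa, q̄ = 0.00249 kg/kg → 0.00249 × 7000 / 9.8 = 1.78 mm
Layer 660–510 hPa: Δp = 150 hPa = 15000 Pa, q̄ = 0.00171 kg/kg → 0.00171 × 15000 / 9.8 = 2.62 mm
Layer 510–460 hPa: Δp = 50 hPa = 5000 Pa, q̄ = 0.00135 kg/kg → 0.00135 × 5000 / 9.8 = 0.69 mm
Layer 460–400 hPa: Δp = 60 hPa = 6000 Pa, q̄ = 0.00118 kg/kg → 0.00118 × 6000 / 9.8 = 0.72 mm
PW = 12.68 + 1.78 + 2.62 + 0.69 + 0.72 = 18.49 ≈ 18.5 mm.
Precipitation = ε × PW = 0.37 × 18.5 = 6.8 mm.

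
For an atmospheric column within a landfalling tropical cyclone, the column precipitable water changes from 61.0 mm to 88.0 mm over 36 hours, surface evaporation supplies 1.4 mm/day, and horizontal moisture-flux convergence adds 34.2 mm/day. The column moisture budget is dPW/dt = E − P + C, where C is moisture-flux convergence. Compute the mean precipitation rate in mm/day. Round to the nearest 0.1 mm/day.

dPW/dt = (88.0 − 61.0) mm / (36/24 day) = +18.000 mm/day.
P = E + C − dPW/dt = 1.4 + (34.2) − (+18.000) = 17.6 mm/day.

P ≈ 17.6 mm/day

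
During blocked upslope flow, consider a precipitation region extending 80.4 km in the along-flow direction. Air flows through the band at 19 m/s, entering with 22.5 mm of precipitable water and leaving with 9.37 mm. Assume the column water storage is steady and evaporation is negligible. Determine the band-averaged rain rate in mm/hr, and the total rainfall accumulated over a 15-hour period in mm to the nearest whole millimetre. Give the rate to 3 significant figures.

Column moisture flux per unit crosswind length is F = V × PW.
Inflow: F_in = 19 × 22.5 = 427.5 mm·m/s
Outflow: F_out = 19 × 9.37 = 178.03 mm·m/s
Steady-state rate R = (F_in − F_out)/L = (427.5 − 178.03) / 80400 m = 3.103e-03 mm/s.
R = 3.103e-03 × 3600 = 11.2 mm/hr.
Over 15 h: total = 11.2 × 15 = 168 mm.

R ≈ 11.2 mm/hr; total ≈ 168 mm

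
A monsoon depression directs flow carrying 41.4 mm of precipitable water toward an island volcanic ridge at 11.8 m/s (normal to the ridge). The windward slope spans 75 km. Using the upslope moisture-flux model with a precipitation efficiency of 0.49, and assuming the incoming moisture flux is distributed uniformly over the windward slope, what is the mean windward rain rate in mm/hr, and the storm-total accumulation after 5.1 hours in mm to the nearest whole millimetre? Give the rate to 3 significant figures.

R ≈ 11.5 mm/hr; total ≈ 59 mm

Incoming column moisture flux per unit ridge length: F = V × PW = 11.8 × 41.4 = 488.52 mm·m/s.
Spread over the 75 km slope with efficiency ε = 0.49: R = ε·F/W = 0.49 × 488.52 / 75000 m = 3.192e-03 mm/s.
R = 3.192e-03 × 3600 = 11.5 mm/hr.
Over 5.1 h: total = 11.5 × 5.1 = 58.65 ≈ 59 mm.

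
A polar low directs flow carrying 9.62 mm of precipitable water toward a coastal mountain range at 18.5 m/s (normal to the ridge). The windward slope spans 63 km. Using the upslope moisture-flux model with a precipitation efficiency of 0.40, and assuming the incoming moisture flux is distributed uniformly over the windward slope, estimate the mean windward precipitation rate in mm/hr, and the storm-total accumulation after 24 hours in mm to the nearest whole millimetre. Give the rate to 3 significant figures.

Incoming column moisture flux per unit ridge length: F = V × PW = 18.5 × 9.62 = 177.97 mm·m/s.
Spread over the 63 km slope with efficiency ε = 0.40: R = ε·F/W = 0.40 × 177.97 / 63000 m = 1.130e-03 mm/s.
R = 1.130e-03 × 3600 = 4.07 mm/hr.
Over 24 h: total = 4.07 × 24 = 97.68 ≈ 98 mm.

R ≈ 4.07 mm/hr; total ≈ 98 mm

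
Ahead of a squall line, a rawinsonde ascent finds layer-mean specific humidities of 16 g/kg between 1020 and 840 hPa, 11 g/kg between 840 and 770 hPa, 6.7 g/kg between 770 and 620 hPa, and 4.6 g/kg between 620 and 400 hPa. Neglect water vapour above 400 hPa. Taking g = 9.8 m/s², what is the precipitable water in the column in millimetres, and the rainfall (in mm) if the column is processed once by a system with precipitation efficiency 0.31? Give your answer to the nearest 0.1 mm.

Precipitable water is the column-integrated vapour mass per unit area: PW = (1/g) Σ q̄ Δp, with q in kg/kg and Δp in Pa (1 kg/m² of water = 1 mm).
Layer 1020–840 hPa: Δp = 180 hPa = 18000 Pa, q̄ = 0.016 kg/kg → 0.016 × 18000 / 9.8 = 29.39 mm
Layer 840–770 hPa: Δp = 70 hPa = 7000 Pa, q̄ = 0.011 kg/kg → 0.011 × 7000 / 9.8 = 7.86 mm
Layer 770–620 hPa: Δp = 150 hPa = 15000 Pa, q̄ = 0.0067 kg/kg → 0.0067 × 15000 / 9.8 = 10.26 mm
Layer 620–400 hPa: Δp = 220 hPa = 22000 Pa, q̄ = 0.0046 kg/kg → 0.0046 × 22000 / 9.8 = 10.33 mm
PW = 29.39 + 7.86 + 10.26 + 10.33 = 57.84 ≈ 57.8 mm.
Rainfall = ε × PW = 0.31 × 57.8 = 17.9 mm.

PW ≈ 57.8 mm; rainfall ≈ 17.9 mm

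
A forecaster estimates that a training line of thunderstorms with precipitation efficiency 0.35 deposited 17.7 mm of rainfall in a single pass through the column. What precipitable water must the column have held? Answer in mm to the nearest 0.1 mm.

PW ≈ 50.6 mm

PW = rainfall / ε = 17.7 / 0.35 = 50.6 mm.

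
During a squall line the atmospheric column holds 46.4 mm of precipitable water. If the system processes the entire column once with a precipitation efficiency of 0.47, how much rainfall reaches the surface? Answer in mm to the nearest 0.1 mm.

rainfall ≈ 21.8 mm

Rainfall = ε × PW = 0.47 × 46.4 = 21.8 mm.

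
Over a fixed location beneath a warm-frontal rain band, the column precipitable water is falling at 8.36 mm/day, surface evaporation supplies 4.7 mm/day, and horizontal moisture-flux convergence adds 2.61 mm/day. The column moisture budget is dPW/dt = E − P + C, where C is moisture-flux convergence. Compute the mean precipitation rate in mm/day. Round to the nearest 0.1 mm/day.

dPW/dt = -8.36 mm/day.
P = E + C − dPW/dt = 4.7 + (2.61) − (-8.36) = 15.7 mm/day.

P ≈ 15.7 mm/day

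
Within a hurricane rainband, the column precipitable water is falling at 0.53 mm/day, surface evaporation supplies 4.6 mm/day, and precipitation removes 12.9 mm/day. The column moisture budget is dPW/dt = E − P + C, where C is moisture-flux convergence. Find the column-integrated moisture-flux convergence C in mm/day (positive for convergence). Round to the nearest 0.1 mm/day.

dPW/dt = -0.53 mm/day.
C = dPW/dt − E + P = (-0.53) − 4.6 + 12.9 = 7.8 mm/day.

C ≈ 7.8 mm/day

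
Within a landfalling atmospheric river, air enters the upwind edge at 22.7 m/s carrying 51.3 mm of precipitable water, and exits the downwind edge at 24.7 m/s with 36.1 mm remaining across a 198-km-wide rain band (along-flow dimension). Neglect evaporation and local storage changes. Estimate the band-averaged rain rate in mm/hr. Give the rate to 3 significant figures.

Column moisture flux per unit crosswind length is F = V × PW.
Inflow: F_in = 22.7 × 51.3 = 1164.51 mm·m/s
Outflow: F_out = 24.7 × 36.1 = 891.67 mm·m/s
Steady-state rate R = (F_in − F_out)/L = (1164.51 − 891.67) / 198000 m = 1.378e-03 mm/s.
R = 1.378e-03 × 3600 = 4.96 mm/hr.

R ≈ 4.96 mm/hr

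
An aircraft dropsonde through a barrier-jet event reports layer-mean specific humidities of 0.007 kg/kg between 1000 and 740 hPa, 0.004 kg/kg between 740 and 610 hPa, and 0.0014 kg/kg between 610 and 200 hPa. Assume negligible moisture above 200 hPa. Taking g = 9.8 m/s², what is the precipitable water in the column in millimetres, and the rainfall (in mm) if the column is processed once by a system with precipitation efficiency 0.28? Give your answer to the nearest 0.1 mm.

PW ≈ 29.7 mm; rainfall ≈ 8.3 mm

Precipitable water is the column-integrated vapour mass per unit area: PW = (1/g) Σ q̄ Δp, with q in kg/kg and Δp in Pa (1 kg/m² of water = 1 mm).
Layer 1000–740 hPa: Δp = 260 hPa = 26000 Pa, q̄ = 0.007 kg/kg → 0.007 × 26000 / 9.8 = 18.57 mm
Layer 740–610 hPa: Δp = 130 hPa = 13000 Pa, q̄ = 0.004 kg/kg → 0.004 × 13000 / 9.8 = 5.31 mm
Layer 610–200 hPa: Δp = 410 hPa = 41000 Pa, q̄ = 0.0014 kg/kg → 0.0014 × 41000 / 9.8 = 5.86 mm
PW = 18.57 + 5.31 + 5.86 = 29.74 ≈ 29.7 mm.
Rainfall = ε × PW = 0.28 × 29.7 = 8.3 mm.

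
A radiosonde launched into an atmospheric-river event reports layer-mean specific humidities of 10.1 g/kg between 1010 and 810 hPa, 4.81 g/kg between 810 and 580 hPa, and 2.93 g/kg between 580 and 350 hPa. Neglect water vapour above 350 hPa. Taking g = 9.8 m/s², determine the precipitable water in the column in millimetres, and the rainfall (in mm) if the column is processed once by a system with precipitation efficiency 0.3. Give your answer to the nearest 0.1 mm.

PW ≈ 38.8 mm; rainfall ≈ 11.6 mm

Precipitable water is the column-integrated vapour mass per unit area: PW = (1/g) Σ q̄ Δp, with q in kg/kg and Δp in Pa (1 kg/m² of water = 1 mm).
Layer 1010–810 hPa: Δp = 200 hPa = 20000 Pa, q̄ = 0.0101 kg/kg → 0.0101 × 20000 / 9.8 = 20.61 mm
Layer 810–580 hPa: Δp = 230 hPa = 23000 Pa, q̄ = 0.00481 kg/kg → 0.00481 × 23000 / 9.8 = 11.29 mm
Layer 580–350 hPa: Δp = 230 hPa = 23000 Pa, q̄ = 0.00293 kg/kg → 0.00293 × 23000 / 9.8 = 6.88 mm
PW = 20.61 + 11.29 + 6.88 = 38.78 ≈ 38.8 mm.
Rainfall = ε × PW = 0.3 × 38.8 = 11.6 mm.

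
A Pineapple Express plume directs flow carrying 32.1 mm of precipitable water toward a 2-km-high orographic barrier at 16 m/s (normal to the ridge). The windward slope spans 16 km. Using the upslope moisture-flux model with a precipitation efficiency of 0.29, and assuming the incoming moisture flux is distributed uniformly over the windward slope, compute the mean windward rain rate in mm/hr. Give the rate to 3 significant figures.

R ≈ 33.5 mm/hr

Incoming column moisture flux per unit ridge length: F = V × PW = 16 × 32.1 = 513.6 mm·m/s.
Spread over the 16 km slope with efficiency ε = 0.29: R = ε·F/W = 0.29 × 513.6 / 16000 m = 9.309e-03 mm/s.
R = 9.309e-03 × 3600 = 33.5 mm/hr.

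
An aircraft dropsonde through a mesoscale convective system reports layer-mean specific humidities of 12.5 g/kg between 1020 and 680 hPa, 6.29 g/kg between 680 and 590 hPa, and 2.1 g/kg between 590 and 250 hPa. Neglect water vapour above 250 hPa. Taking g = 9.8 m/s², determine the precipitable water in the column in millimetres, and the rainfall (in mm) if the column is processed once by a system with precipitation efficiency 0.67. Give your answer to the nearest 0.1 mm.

Precipitable water is the column-integrated vapour mass per unit area: PW = (1/g) Σ q̄ Δp, with q in kg/kg and Δp in Pa (1 kg/m² of water = 1 mm).
Layer 1020–680 hPa: Δp = 340 hPa = 34000 Pa, q̄ = 0.0125 kg/kg → 0.0125 × 34000 / 9.8 = 43.37 mm
Layer 680–590 hPa: Δp = 90 hPa = 9000 Pa, q̄ = 0.00629 kg/kg → 0.00629 × 9000 / 9.8 = 5.78 mm
Layer 590–250 hPa: Δp = 340 hPa = 34000 Pa, q̄ = 0.0021 kg/kg → 0.0021 × 34000 / 9.8 = 7.29 mm
PW = 43.37 + 5.78 + 7.29 = 56.44 ≈ 56.4 mm.
Rainfall = ε × PW = 0.67 × 56.4 = 37.8 mm.

PW ≈ 56.4 mm; rainfall ≈ 37.8 mm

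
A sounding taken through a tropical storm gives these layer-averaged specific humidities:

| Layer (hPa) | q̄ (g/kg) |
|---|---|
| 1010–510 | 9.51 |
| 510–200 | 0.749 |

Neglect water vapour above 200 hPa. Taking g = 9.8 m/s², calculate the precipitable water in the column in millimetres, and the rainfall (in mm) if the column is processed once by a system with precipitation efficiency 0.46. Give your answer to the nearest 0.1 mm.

PW ≈ 50.9 mm; rainfall ≈ 23.4 mm

Precipitable water is the column-integrated vapour mass per unit area: PW = (1/g) Σ q̄ Δp, with q in kg/kg and Δp in Pa (1 kg/m² of water = 1 mm).
Layer 1010–510 hPa: Δp = 500 hPa = 50000 Pa, q̄ = 0.00951 kg/kg → 0.00951 × 50000 / 9.8 = 48.52 mm
Layer 510–200 hPa: Δp = 310 hPa = 31000 Pa, q̄ = 0.000749 kg/kg → 0.000749 × 31000 / 9.8 = 2.37 mm
PW = 48.52 + 2.37 = 50.89 ≈ 50.9 mm.
Rainfall = ε × PW = 0.46 × 50.9 = 23.4 mm.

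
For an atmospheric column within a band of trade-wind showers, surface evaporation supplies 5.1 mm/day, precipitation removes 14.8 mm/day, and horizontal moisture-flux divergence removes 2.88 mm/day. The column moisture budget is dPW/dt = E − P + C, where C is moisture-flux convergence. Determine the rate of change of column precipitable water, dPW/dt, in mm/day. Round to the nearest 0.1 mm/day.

dPW/dt ≈ -12.6 mm/day

dPW/dt = E − P + C = 5.1 − 14.8 + (-2.88) = -12.6 mm/day.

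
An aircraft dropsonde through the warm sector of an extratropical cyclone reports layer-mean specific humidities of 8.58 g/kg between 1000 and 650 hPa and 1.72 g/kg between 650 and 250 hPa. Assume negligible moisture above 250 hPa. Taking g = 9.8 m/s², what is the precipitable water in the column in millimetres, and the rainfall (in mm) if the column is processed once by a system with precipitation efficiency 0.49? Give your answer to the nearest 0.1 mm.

PW ≈ 37.7 mm; rainfall ≈ 18.5 mm

Precipitable water is the column-integrated vapour mass per unit area: PW = (1/g) Σ q̄ Δp, with q in kg/kg and Δp in Pa (1 kg/m² of water = 1 mm).
Layer 1000–650 hPa: Δp = 350 hPa = 35000 Pa, q̄ = 0.00858 kg/kg → 0.00858 × 35000 / 9.8 = 30.64 mm
Layer 650–250 hPa: Δp = 400 hPa = 40000 Pa, q̄ = 0.00172 kg/kg → 0.00172 × 40000 / 9.8 = 7.02 mm
PW = 30.64 + 7.02 = 37.66 ≈ 37.7 mm.
Rainfall = ε × PW = 0.49 × 37.7 = 18.5 mm.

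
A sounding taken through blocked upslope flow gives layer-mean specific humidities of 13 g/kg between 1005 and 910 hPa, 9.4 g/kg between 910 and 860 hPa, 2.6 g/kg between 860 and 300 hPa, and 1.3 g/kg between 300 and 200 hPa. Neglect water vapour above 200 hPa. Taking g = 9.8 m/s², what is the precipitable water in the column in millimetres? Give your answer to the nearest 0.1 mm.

PW ≈ 33.6 mm

Precipitable water is the column-integrated vapour mass per unit area: PW = (1/g) Σ q̄ Δp, with q in kg/kg and Δp in Pa (1 kg/m² of water = 1 mm).
Layer 1005–910 hPa: Δp = 95 hPa = 9500 Pa, q̄ = 0.013 kg/kg → 0.013 × 9500 / 9.8 = 12.60 mm
Layer 910–860 hPa: Δp = 50 hPa = 5000 Pa, q̄ = 0.0094 kg/kg → 0.0094 × 5000 / 9.8 = 4.80 mm
Layer 860–300 hPa: Δp = 560 hPa = 56000 Pa, q̄ = 0.0026 kg/kg → 0.0026 × 56000 / 9.8 = 14.86 mm
Layer 300–200 hPa: Δp = 100 hPa = 10000 Pa, q̄ = 0.0013 kg/kg → 0.0013 × 10000 / 9.8 = 1.33 mm
PW = 12.60 + 4.80 + 14.86 + 1.33 = 33.59 ≈ 33.6 mm.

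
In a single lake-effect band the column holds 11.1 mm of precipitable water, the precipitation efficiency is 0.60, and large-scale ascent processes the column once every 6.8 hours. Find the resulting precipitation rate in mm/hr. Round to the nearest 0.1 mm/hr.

R ≈ 1.0 mm/hr

Each overturning extracts ε × PW = 0.60 × 11.1 = 6.66 mm.
Rate = ε·PW / τ = 6.66 / 6.8 h = 1.0 mm/hr.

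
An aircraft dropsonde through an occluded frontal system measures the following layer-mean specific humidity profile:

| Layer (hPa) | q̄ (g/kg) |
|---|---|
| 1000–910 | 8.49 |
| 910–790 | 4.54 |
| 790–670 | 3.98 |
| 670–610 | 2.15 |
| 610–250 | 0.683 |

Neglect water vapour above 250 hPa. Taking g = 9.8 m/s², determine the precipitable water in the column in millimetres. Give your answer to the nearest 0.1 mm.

PW ≈ 22.1 mm

Precipitable water is the column-integrated vapour mass per unit area: PW = (1/g) Σ q̄ Δp, with q in kg/kg and Δp in Pa (1 kg/m² of water = 1 mm).
Layer 1000–910 hPa: Δp = 90 hPa = 9000 Pa, q̄ = 0.00849 kg/kg → 0.00849 × 9000 / 9.8 = 7.80 mm
Layer 910–790 hPa: Δp = 120 hPa = 12000 Pa, q̄ = 0.00454 kg/kg → 0.00454 × 12000 / 9.8 = 5.56 mm
Layer 790–670 hPa: Δp = 120 hPa = 12000 Pa, q̄ = 0.00398 kg/kg → 0.00398 × 12000 / 9.8 = 4.87 mm
Layer 670–610 hPa: Δp = 60 hPa = 6000 Pa, q̄ = 0.00215 kg/kg → 0.00215 × 6000 / 9.8 = 1.32 mm
Layer 610–250 hPa: Δp = 360 hPa = 36000 Pa, q̄ = 0.000683 kg/kg → 0.000683 × 36000 / 9.8 = 2.51 mm
PW = 7.80 + 5.56 + 4.87 + 1.32 + 2.51 = 22.06 ≈ 22.1 mm.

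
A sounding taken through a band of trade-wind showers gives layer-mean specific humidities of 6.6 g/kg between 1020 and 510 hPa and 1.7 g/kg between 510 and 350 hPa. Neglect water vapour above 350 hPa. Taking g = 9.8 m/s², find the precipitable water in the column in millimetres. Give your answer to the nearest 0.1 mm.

PW ≈ 37.1 mm

Precipitable water is the column-integrated vapour mass per unit area: PW = (1/g) Σ q̄ Δp, with q in kg/kg and Δp in Pa (1 kg/m² of water = 1 mm).
Layer 1020–510 hPa: Δp = 510 hPa = 51000 Pa, q̄ = 0.0066 kg/kg → 0.0066 × 51000 / 9.8 = 34.35 mm
Layer 510–350 hPa: Δp = 160 hPa = 16000 Pa, q̄ = 0.0017 kg/kg → 0.0017 × 16000 / 9.8 = 2.78 mm
PW = 34.35 + 2.78 = 37.13 ≈ 37.1 mm.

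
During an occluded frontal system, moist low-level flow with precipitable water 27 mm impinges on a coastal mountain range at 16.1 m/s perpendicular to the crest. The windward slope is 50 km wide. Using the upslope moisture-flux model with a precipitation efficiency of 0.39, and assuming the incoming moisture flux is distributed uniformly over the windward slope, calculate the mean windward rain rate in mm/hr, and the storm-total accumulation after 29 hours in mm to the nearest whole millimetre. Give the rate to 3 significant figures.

R ≈ 12.2 mm/hr; total ≈ 354 mm

Incoming column moisture flux per unit ridge length: F = V × PW = 16.1 × 27 = 434.7 mm·m/s.
Spread over the 50 km slope with efficiency ε = 0.39: R = ε·F/W = 0.39 × 434.7 / 50000 m = 3.391e-03 mm/s.
R = 3.391e-03 × 3600 = 12.2 mm/hr.
Over 29 h: total = 12.2 × 29 = 353.8 ≈ 354 mm.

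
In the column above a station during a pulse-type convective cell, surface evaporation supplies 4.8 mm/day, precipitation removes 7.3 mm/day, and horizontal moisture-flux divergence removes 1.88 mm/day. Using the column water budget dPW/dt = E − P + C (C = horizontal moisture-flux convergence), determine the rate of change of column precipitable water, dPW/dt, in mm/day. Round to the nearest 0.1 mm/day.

dPW/dt ≈ -4.4 mm/day

dPW/dt = E − P + C = 4.8 − 7.3 + (-1.88) = -4.4 mm/day.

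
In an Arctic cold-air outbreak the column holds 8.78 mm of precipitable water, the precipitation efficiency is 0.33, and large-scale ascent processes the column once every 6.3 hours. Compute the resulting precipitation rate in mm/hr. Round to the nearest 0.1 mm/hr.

R ≈ 0.5 mm/hr

Each overturning extracts ε × PW = 0.33 × 8.78 = 2.8974 mm.
Rate = ε·PW / τ = 2.8974 / 6.3 h = 0.5 mm/hr.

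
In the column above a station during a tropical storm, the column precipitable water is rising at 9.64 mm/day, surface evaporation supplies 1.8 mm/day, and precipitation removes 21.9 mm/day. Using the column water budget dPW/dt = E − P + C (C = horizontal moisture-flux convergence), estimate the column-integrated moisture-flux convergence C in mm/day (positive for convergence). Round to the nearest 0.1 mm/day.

dPW/dt = +9.64 mm/day.
C = dPW/dt − E + P = (+9.64) − 1.8 + 21.9 = 29.7 mm/day.

C ≈ 29.7 mm/day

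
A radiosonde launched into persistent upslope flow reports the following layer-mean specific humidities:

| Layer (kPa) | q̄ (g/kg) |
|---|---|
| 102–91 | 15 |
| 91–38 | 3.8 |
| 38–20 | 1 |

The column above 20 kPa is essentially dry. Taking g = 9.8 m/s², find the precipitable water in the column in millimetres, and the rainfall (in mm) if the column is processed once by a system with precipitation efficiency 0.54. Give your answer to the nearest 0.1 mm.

Precipitable water is the column-integrated vapour mass per unit area: PW = (1/g) Σ q̄ Δp, with q in kg/kg and Δp in Pa (1 kg/m² of water = 1 mm).
Layer 102–91 kPa: Δp = 110 hPa = 11000 Pa, q̄ = 0.015 kg/kg → 0.015 × 11000 / 9.8 = 16.84 mm
Layer 91–38 kPa: Δp = 530 hPa = 53000 Pa, q̄ = 0.0038 kg/kg → 0.0038 × 53000 / 9.8 = 20.55 mm
Layer 38–20 kPa: Δp = 180 hPa = 18000 Pa, q̄ = 0.001 kg/kg → 0.001 × 18000 / 9.8 = 1.84 mm
PW = 16.84 + 20.55 + 1.84 = 39.23 ≈ 39.2 mm.
Rainfall = ε × PW = 0.54 × 39.2 = 21.2 mm.

PW ≈ 39.2 mm; rainfall ≈ 21.2 mm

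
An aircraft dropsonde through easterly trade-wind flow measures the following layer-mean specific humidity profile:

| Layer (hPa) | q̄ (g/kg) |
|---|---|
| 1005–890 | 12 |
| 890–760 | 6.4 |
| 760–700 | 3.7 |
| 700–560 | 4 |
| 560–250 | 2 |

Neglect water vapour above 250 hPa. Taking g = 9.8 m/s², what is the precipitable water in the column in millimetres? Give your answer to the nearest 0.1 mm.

PW ≈ 36.9 mm

Precipitable water is the column-integrated vapour mass per unit area: PW = (1/g) Σ q̄ Δp, with q in kg/kg and Δp in Pa (1 kg/m² of water = 1 mm).
Layer 1005–890 hPa: Δp = 115 hPa = 11500 Pa, q̄ = 0.012 kg/kg → 0.012 × 11500 / 9.8 = 14.08 mm
Layer 890–760 hPa: Δp = 130 hPa = 13000 Pa, q̄ = 0.0064 kg/kg → 0.0064 × 13000 / 9.8 = 8.49 mm
Layer 760–700 hPa: Δp = 60 hPa = 6000 Pa, q̄ = 0.0037 kg/kg → 0.0037 × 6000 / 9.8 = 2.27 mm
Layer 700–560 hPa: Δp = 140 hPa = 14000 Pa, q̄ = 0.004 kg/kg → 0.004 × 14000 / 9.8 = 5.71 mm
Layer 560–250 hPa: Δp = 310 hPa = 31000 Pa, q̄ = 0.002 kg/kg → 0.002 × 31000 / 9.8 = 6.33 mm
PW = 14.08 + 8.49 + 2.27 + 5.71 + 6.33 = 36.88 ≈ 36.9 mm.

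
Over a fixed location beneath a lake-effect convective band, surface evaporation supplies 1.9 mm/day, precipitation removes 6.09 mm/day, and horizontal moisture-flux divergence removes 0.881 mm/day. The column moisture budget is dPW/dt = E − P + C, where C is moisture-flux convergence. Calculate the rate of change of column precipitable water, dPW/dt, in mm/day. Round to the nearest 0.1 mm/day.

dPW/dt ≈ -5.1 mm/day

dPW/dt = E − P + C = 1.9 − 6.09 + (-0.881) = -5.1 mm/day.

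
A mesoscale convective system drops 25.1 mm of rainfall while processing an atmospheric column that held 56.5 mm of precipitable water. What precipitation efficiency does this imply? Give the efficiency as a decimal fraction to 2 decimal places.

ε ≈ 0.44

ε = rainfall / PW = 25.1 / 56.5 = 0.44.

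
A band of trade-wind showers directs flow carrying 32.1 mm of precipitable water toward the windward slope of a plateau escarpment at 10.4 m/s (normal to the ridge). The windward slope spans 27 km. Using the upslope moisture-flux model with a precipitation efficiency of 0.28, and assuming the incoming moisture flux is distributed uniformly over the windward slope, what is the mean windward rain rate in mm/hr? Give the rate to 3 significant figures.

Incoming column moisture flux per unit ridge length: F = V × PW = 10.4 × 32.1 = 333.84 mm·m/s.
Spread over the 27 km slope with efficiency ε = 0.28: R = ε·F/W = 0.28 × 333.84 / 27000 m = 3.462e-03 mm/s.
R = 3.462e-03 × 3600 = 12.5 mm/hr.

R ≈ 12.5 mm/hr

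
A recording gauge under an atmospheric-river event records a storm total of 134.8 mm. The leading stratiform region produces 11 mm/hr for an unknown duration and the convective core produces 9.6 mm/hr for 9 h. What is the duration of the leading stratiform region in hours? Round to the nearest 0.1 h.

duration ≈ 4.4 h

Known phases: 9.6 × 9 = 86.4 mm.
Remaining depth = 134.8 − 86.4 = 48.4 mm.
Duration = 48.4 / 11 = 4.4 h.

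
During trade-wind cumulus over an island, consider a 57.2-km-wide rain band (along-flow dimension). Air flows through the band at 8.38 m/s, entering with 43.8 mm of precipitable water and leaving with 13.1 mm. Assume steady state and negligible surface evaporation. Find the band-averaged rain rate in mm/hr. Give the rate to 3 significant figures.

Column moisture flux per unit crosswind length is F = V × PW.
Inflow: F_in = 8.38 × 43.8 = 367.044 mm·m/s
Outflow: F_out = 8.38 × 13.1 = 109.778 mm·m/s
Steady-state rate R = (F_in − F_out)/L = (367.044 − 109.778) / 57200 m = 4.498e-03 mm/s.
R = 4.498e-03 × 3600 = 16.2 mm/hr.

R ≈ 16.2 mm/hr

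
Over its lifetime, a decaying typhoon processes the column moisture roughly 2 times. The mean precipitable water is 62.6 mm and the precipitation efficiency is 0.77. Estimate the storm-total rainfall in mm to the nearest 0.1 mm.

Each cycle deposits ε × PW = 0.77 × 62.6 = 48.202 mm.
Over 2 cycles: 2 × 48.202 = 96.4 mm.

rainfall ≈ 96.4 mm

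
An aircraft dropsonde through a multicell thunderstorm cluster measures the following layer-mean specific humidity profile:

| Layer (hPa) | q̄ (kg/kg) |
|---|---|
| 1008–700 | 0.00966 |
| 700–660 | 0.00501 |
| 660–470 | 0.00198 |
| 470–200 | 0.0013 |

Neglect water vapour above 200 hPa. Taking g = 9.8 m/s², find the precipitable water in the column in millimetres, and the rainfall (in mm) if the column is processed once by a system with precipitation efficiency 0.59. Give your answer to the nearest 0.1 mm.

Precipitable water is the column-integrated vapour mass per unit area: PW = (1/g) Σ q̄ Δp, with q in kg/kg and Δp in Pa (1 kg/m² of water = 1 mm).
Layer 1008–700 hPa: Δp = 308 hPa = 30800 Pa, q̄ = 0.00966 kg/kg → 0.00966 × 30800 / 9.8 = 30.36 mm
Layer 700–660 hPa: Δp = 40 hPa = 4000 Pa, q̄ = 0.00501 kg/kg → 0.00501 × 4000 / 9.8 = 2.04 mm
Layer 660–470 hPa: Δp = 190 hPa = 19000 Pa, q̄ = 0.00198 kg/kg → 0.00198 × 19000 / 9.8 = 3.84 mm
Layer 470–200 hPa: Δp = 270 hPa = 27000 Pa, q̄ = 0.0013 kg/kg → 0.0013 × 27000 / 9.8 = 3.58 mm
PW = 30.36 + 2.04 + 3.84 + 3.58 = 39.82 ≈ 39.8 mm.
Rainfall = ε × PW = 0.59 × 39.8 = 23.5 mm.

PW ≈ 39.8 mm; rainfall ≈ 23.5 mm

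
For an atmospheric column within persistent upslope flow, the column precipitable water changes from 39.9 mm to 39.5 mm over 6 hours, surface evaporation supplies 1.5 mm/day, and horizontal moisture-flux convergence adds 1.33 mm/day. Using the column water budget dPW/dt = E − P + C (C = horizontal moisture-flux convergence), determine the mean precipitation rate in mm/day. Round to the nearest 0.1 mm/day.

P ≈ 4.4 mm/day

dPW/dt = (39.5 − 39.9) mm / (6/24 day) = -1.600 mm/day.
P = E + C − dPW/dt = 1.5 + (1.33) − (-1.600) = 4.4 mm/day.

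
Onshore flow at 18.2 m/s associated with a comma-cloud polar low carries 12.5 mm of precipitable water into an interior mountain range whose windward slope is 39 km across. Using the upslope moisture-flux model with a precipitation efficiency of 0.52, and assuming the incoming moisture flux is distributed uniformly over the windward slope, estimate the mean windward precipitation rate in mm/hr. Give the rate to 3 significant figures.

Incoming column moisture flux per unit ridge length: F = V × PW = 18.2 × 12.5 = 227.5 mm·m/s.
Spread over the 39 km slope with efficiency ε = 0.52: R = ε·F/W = 0.52 × 227.5 / 39000 m = 3.033e-03 mm/s.
R = 3.033e-03 × 3600 = 10.9 mm/hr.

R ≈ 10.9 mm/hr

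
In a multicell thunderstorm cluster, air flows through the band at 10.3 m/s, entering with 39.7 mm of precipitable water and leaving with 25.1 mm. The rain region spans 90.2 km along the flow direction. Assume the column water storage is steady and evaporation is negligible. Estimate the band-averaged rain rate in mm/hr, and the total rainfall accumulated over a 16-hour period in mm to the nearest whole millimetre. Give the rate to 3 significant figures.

R ≈ 6.00 mm/hr; total ≈ 96 mm

Column moisture flux per unit crosswind length is F = V × PW.
Inflow: F_in = 10.3 × 39.7 = 408.91 mm·m/s
Outflow: F_out = 10.3 × 25.1 = 258.53 mm·m/s
Steady-state rate R = (F_in − F_out)/L = (408.91 − 258.53) / 90200 m = 1.667e-03 mm/s.
R = 1.667e-03 × 3600 = 6.00 mm/hr.
Over 16 h: total = 6.00 × 16 = 96 mm.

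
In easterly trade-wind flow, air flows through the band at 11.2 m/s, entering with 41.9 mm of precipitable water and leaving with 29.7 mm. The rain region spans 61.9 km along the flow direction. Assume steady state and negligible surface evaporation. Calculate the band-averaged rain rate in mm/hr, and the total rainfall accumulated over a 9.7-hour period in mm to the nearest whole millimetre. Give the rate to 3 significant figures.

Column moisture flux per unit crosswind length is F = V × PW.
Inflow: F_in = 11.2 × 41.9 = 469.28 mm·m/s
Outflow: F_out = 11.2 × 29.7 = 332.64 mm·m/s
Steady-state rate R = (F_in − F_out)/L = (469.28 − 332.64) / 61900 m = 2.207e-03 mm/s.
R = 2.207e-03 × 3600 = 7.95 mm/hr.
Over 9.7 h: total = 7.95 × 9.7 = 77.115 ≈ 77 mm.

R ≈ 7.95 mm/hr; total ≈ 77 mm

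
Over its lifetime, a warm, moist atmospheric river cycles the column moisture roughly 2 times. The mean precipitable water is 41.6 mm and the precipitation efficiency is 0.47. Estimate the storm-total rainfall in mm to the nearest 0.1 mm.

Each cycle deposits ε × PW = 0.47 × 41.6 = 19.552 mm.
Over 2 cycles: 2 × 19.552 = 39.1 mm.

rainfall ≈ 39.1 mm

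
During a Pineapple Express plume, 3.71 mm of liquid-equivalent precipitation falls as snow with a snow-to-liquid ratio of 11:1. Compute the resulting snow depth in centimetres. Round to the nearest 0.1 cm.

snow depth ≈ 4.1 cm

Snow depth = liquid × ratio = 3.71 mm × 11 = 40.81 mm = 4.1 cm.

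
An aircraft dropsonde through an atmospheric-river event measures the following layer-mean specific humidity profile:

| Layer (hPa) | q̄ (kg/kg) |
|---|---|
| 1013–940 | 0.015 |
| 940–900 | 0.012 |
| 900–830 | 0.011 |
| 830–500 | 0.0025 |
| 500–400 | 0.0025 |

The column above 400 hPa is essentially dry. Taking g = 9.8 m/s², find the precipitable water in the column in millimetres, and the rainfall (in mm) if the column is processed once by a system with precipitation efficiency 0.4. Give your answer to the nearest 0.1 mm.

PW ≈ 34.9 mm; rainfall ≈ 14.0 mm

Precipitable water is the column-integrated vapour mass per unit area: PW = (1/g) Σ q̄ Δp, with q in kg/kg and Δp in Pa (1 kg/m² of water = 1 mm).
Layer 1013–940 hPa: Δp = 73 hPa = 7300 Pa, q̄ = 0.015 kg/kg → 0.015 × 7300 / 9.8 = 11.17 mm
Layer 940–900 hPa: Δp = 40 hPa = 4000 Pa, q̄ = 0.012 kg/kg → 0.012 × 4000 / 9.8 = 4.90 mm
Layer 900–830 hPa: Δp = 70 hPa = 7000 Pa, q̄ = 0.011 kg/kg → 0.011 × 7000 / 9.8 = 7.86 mm
Layer 830–500 hPa: Δp = 330 hPa = 33000 Pa, q̄ = 0.0025 kg/kg → 0.0025 × 33000 / 9.8 = 8.42 mm
Layer 500–400 hPa: Δp = 100 hPa = 10000 Pa, q̄ = 0.0025 kg/kg → 0.0025 × 10000 / 9.8 = 2.55 mm
PW = 11.17 + 4.90 + 7.86 + 8.42 + 2.55 = 34.90 ≈ 34.9 mm.
Rainfall = ε × PW = 0.4 × 34.9 = 14.0 mm.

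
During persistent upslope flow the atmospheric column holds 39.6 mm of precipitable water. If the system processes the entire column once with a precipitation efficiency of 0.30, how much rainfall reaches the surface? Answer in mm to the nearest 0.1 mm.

rainfall ≈ 11.9 mm

Rainfall = ε × PW = 0.30 × 39.6 = 11.9 mm.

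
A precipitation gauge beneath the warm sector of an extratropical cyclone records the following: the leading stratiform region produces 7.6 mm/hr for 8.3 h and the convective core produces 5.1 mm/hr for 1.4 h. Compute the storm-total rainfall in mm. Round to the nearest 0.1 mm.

Total = Σ Rᵢ Δtᵢ = 7.6 × 8.3 + 5.1 × 1.4
      = 63.08 + 7.14 = 70.2 mm.

total ≈ 70.2 mm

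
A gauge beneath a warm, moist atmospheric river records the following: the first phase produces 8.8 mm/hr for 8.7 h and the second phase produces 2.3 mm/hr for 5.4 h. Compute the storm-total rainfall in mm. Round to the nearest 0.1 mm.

total ≈ 89.0 mm

Total = Σ Rᵢ Δtᵢ = 8.8 × 8.7 + 2.3 × 5.4
      = 76.56 + 12.42 = 89.0 mm.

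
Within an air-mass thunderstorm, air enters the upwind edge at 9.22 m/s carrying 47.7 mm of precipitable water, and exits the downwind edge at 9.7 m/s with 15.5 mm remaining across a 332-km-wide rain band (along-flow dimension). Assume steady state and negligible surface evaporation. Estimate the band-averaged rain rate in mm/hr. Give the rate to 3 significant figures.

R ≈ 3.14 mm/hr

Column moisture flux per unit crosswind length is F = V × PW.
Inflow: F_in = 9.22 × 47.7 = 439.794 mm·m/s
Outflow: F_out = 9.7 × 15.5 = 150.35 mm·m/s
Steady-state rate R = (F_in − F_out)/L = (439.794 − 150.35) / 332000 m = 8.718e-04 mm/s.
R = 8.718e-04 × 3600 = 3.14 mm/hr.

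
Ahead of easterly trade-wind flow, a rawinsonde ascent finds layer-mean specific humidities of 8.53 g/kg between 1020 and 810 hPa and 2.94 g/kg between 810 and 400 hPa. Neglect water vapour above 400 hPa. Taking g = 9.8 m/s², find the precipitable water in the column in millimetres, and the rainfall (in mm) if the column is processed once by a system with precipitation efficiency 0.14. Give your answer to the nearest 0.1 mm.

Precipitable water is the column-integrated vapour mass per unit area: PW = (1/g) Σ q̄ Δp, with q in kg/kg and Δp in Pa (1 kg/m² of water = 1 mm).
Layer 1020–810 hPa: Δp = 210 hPa = 21000 Pa, q̄ = 0.00853 kg/kg → 0.00853 × 21000 / 9.8 = 18.28 mm
Layer 810–400 hPa: Δp = 410 hPa = 41000 Pa, q̄ = 0.00294 kg/kg → 0.00294 × 41000 / 9.8 = 12.30 mm
PW = 18.28 + 12.30 = 30.58 ≈ 30.6 mm.
Rainfall = ε × PW = 0.14 × 30.6 = 4.3 mm.

PW ≈ 30.6 mm; rainfall ≈ 4.3 mm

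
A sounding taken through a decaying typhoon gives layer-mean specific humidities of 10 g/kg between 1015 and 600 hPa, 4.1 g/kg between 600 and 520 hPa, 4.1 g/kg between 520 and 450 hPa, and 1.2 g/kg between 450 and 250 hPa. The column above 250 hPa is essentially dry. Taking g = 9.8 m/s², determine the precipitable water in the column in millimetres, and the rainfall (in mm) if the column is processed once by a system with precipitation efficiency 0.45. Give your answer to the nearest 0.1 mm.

Precipitable water is the column-integrated vapour mass per unit area: PW = (1/g) Σ q̄ Δp, with q in kg/kg and Δp in Pa (1 kg/m² of water = 1 mm).
Layer 1015–600 hPa: Δp = 415 hPa = 41500 Pa, q̄ = 0.01 kg/kg → 0.01 × 41500 / 9.8 = 42.35 mm
Layer 600–520 hPa: Δp = 80 hPa = 8000 Pa, q̄ = 0.0041 kg/kg → 0.0041 × 8000 / 9.8 = 3.35 mm
Layer 520–450 hPa: Δp = 70 hPa = 7000 Pa, q̄ = 0.0041 kg/kg → 0.0041 × 7000 / 9.8 = 2.93 mm
Layer 450–250 hPa: Δp = 200 hPa = 20000 Pa, q̄ = 0.0012 kg/kg → 0.0012 × 20000 / 9.8 = 2.45 mm
PW = 42.35 + 3.35 + 2.93 + 2.45 = 51.08 ≈ 51.1 mm.
Rainfall = ε × PW = 0.45 × 51.1 = 23.0 mm.

PW ≈ 51.1 mm; rainfall ≈ 23.0 mm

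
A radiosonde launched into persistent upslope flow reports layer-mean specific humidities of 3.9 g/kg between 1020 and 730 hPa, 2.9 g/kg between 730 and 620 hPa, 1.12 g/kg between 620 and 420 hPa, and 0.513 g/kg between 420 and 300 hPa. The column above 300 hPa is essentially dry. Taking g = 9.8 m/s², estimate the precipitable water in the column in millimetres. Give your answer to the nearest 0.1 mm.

Precipitable water is the column-integrated vapour mass per unit area: PW = (1/g) Σ q̄ Δp, with q in kg/kg and Δp in Pa (1 kg/m² of water = 1 mm).
Layer 1020–730 hPa: Δp = 290 hPa = 29000 Pa, q̄ = 0.0039 kg/kg → 0.0039 × 29000 / 9.8 = 11.54 mm
Layer 730–620 hPa: Δp = 110 hPa = 11000 Pa, q̄ = 0.0029 kg/kg → 0.0029 × 11000 / 9.8 = 3.26 mm
Layer 620–420 hPa: Δp = 200 hPa = 20000 Pa, q̄ = 0.00112 kg/kg → 0.00112 × 20000 / 9.8 = 2.29 mm
Layer 420–300 hPa: Δp = 120 hPa = 12000 Pa, q̄ = 0.000513 kg/kg → 0.000513 × 12000 / 9.8 = 0.63 mm
PW = 11.54 + 3.26 + 2.29 + 0.63 = 17.72 ≈ 17.7 mm.

PW ≈ 17.7 mm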